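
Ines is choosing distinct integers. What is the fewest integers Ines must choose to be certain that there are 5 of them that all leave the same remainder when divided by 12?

The 12 residue classes mod 12 are the pigeonholes.
With 48 integers one could put 4 in each residue class and have no class reach 5.
The 49th integer pushes some class to 5, so 12·4 + 1 = 49.

49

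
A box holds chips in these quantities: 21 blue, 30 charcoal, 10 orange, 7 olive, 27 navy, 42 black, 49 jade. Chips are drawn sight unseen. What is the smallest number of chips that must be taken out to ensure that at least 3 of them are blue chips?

In the worst case for collecting blue chips, every non-blue chip comes out first.
There are 30 + 10 + 7 + 27 + 42 + 49 = 165 non-blue chips altogether.
After those, each further chip must be blue, so 165 + 3 = 168 draws guarantee 3 blue chips.

168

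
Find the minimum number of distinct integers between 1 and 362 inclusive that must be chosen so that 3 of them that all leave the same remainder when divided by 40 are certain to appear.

81

The 40 residue classes mod 40 are the pigeonholes.
With 80 integers one could put 2 in each residue class and have no class reach 3.
The 81st integer pushes some class to 3, so 40·2 + 1 = 81.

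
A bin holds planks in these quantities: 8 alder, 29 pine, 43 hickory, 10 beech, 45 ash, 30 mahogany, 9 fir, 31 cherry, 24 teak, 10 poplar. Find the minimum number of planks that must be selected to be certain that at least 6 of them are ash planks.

200

In the worst case for collecting ash planks, every non-ash plank comes out first.
There are 8 + 29 + 43 + 10 + 30 + 9 + 31 + 24 + 10 = 194 non-ash planks altogether.
After those, each further plank must be ash, so 194 + 6 = 200 draws guarantee 6 ash planks.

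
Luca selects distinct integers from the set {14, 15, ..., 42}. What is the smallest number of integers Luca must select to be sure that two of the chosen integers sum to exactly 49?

Group the elements by complementary pair {x, 49−x}: {14,35}, {15,34}, {16,33}, …, giving 11 two-element pairs and 7 integers whose partner 49−x falls outside [14,42].
Pigeonhole: treating each of those 18 groups as a pigeonhole, one can pick one integer per group — 18 integers — with no two summing to 49.
The 19th integer lands in an occupied pair, forcing a sum of 49.

19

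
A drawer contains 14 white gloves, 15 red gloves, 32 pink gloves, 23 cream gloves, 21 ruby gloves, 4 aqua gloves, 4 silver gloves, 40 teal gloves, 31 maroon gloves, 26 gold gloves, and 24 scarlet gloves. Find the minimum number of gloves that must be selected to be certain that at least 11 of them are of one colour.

99

By pigeonhole, put each drawn glove into a box by colour. The largest draw with every box below 11 takes min(count, 10) from each colour; colours with fewer than 10 contribute all they have.
Σ min(cᵢ, 10) = 10 + 10 + 10 + 10 + 10 + 4 + 4 + 10 + 10 + 10 + 10 = 98.
Draw number 98 + 1 = 99 must push one box to 11.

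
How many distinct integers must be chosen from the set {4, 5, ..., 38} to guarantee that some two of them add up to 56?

Group the elements by complementary pair {x, 56−x}: {18,38}, {19,37}, {20,36}, …, giving 10 two-element pairs; the single value 28 (it cannot pair with itself since the integers are distinct); and 14 integers whose partner 56−x falls outside [4,38].
By the pigeonhole principle, treating each of those 25 groups as a pigeonhole, one can pick one integer per group — 25 integers — with no two summing to 56.
The 26th integer lands in an occupied pair, forcing a sum of 56.

26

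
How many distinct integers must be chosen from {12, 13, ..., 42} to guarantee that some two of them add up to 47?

20

Group the elements by complementary pair {x, 47−x}: {12,35}, {13,34}, {14,33}, …, giving 12 two-element pairs and 7 integers whose partner 47−x falls outside [12,42].
By the pigeonhole principle, treating each of those 19 groups as a pigeonhole, one can pick one integer per group — 19 integers — with no two summing to 47.
The 20th integer lands in an occupied pair, forcing a sum of 47.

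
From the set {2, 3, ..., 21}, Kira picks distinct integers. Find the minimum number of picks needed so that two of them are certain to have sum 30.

15

Two chosen integers sum to 30 exactly when both halves of some pair {x, 30−x} with 9 ≤ x ≤ 30−x ≤ 21 are chosen — 6 such pairs.
The remaining 8 elements (those with no distinct partner in range) can never complete a 30-sum, so the worst case takes all of them and one from each pair: 8 + 6 = 14.
The 15th integer has to be the second member of some pair, so 14 + 1 = 15.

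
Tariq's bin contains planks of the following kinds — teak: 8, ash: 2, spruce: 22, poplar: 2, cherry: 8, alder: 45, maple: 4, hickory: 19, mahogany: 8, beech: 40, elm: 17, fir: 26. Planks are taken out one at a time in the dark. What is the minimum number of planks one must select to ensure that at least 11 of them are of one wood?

The 12 woods are the holes; the planks drawn are the pigeons.
To avoid 11 of any one wood, the worst case takes at most 10 of each wood, or every plank of a wood that has fewer than 10.
That gives 8 + 2 + 10 + 2 + 8 + 10 + 4 + 10 + 8 + 10 + 10 + 10 = 92 planks with no wood reaching 11.
The next plank forces some wood to 11, so 92 + 1 = 93.

93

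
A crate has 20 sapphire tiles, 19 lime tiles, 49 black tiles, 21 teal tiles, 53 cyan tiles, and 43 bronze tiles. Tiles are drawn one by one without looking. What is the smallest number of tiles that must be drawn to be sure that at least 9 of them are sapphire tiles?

In the worst case for collecting sapphire tiles, every non-sapphire tile comes out first.
There are 19 + 49 + 21 + 53 + 43 = 185 non-sapphire tiles altogether.
After those, each further tile must be sapphire, so 185 + 9 = 194 draws guarantee 9 sapphire tiles.

194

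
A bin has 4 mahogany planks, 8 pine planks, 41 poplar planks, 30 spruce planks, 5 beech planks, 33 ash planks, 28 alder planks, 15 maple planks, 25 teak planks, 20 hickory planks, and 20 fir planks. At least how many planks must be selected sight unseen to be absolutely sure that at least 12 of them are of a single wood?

Pigeonhole: put each drawn plank into a box by wood. The largest draw with every box below 12 takes min(count, 11) from each wood; woods with fewer than 11 contribute all they have.
Σ min(cᵢ, 11) = 4 + 8 + 11 + 11 + 5 + 11 + 11 + 11 + 11 + 11 + 11 = 105.
Draw number 105 + 1 = 106 must push one box to 12.

106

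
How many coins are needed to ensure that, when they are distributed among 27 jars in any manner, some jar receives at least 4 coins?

With 81 coins one could put exactly 3 in each of the 27 jars, and no jar would reach 4.
One more coin must land in a jar that already has 3, giving it 4.
So 27 × 3 + 1 = 82 coins are required.

82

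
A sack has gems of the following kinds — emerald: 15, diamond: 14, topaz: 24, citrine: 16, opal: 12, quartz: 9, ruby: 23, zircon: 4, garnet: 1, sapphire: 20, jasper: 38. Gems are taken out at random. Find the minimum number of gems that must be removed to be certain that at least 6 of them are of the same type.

An adversary could hand out at most 5 gems per type (zircon, garnet run out sooner): 5 + 5 + 5 + 5 + 5 + 5 + 5 + 4 + 1 + 5 + 5 = 50 gems and still no type has 6.
Pigeonhole: one more gem lands in a type already at 5, so 51 draws are enough and 50 are not.

51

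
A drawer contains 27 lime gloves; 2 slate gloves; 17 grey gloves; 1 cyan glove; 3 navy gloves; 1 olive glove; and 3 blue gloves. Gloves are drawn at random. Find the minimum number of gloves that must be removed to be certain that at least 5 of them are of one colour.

An adversary could hand out at most 4 gloves per colour (5 colours run out sooner): 4 + 2 + 4 + 1 + 3 + 1 + 3 = 18 gloves and still no colour has 5.
By the pigeonhole principle, one more glove lands in a colour already at 4, so 19 draws are enough and 18 are not.

19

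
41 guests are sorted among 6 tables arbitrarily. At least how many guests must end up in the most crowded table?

The 6 tables are the holes and the 41 guests are the pigeons.
If every table held at most 6 guests, the total would be at most 6 × 6 = 36, which is less than 41.
So some table holds at least ⌈41/6⌉ = 7 guests.

7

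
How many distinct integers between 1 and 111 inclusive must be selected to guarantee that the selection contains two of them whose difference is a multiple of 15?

Integers whose pairwise differences are multiples of 15 are exactly those sharing a remainder mod 15. The 15 residue classes mod 15 are the pigeonholes.
With 15 integers one could put 1 in each residue class and have no class reach 2.
The 16th integer pushes some class to 2, so 15·1 + 1 = 16.

16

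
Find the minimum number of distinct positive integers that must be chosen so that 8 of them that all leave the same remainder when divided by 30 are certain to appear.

211

By pigeonhole, the 30 residue classes mod 30 are the pigeonholes.
With 210 integers one could put 7 in each residue class and have no class reach 8.
The 211th integer pushes some class to 8, so 30·7 + 1 = 211.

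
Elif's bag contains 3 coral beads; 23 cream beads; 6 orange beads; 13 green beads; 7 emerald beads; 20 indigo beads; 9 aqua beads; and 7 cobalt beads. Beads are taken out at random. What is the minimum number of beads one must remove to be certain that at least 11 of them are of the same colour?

The 8 colours are the holes; the beads drawn are the pigeons.
To avoid 11 of any one colour, the worst case takes at most 10 of each colour, or every bead of a colour that has fewer than 10.
That gives 3 + 10 + 6 + 10 + 7 + 10 + 9 + 7 = 62 beads with no colour reaching 11.
The next bead forces some colour to 11, so 62 + 1 = 63.

63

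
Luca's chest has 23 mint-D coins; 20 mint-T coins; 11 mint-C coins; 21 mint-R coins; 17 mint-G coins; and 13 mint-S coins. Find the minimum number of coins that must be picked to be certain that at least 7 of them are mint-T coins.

92

In the worst case for collecting mint-T coins, every non-mint-T coin comes out first.
There are 23 + 11 + 21 + 17 + 13 = 85 non-mint-T coins altogether.
After those, each further coin must be mint-T, so 85 + 7 = 92 draws guarantee 7 mint-T coins.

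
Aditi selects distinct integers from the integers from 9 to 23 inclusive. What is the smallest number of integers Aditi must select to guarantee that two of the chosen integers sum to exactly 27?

11

Group the elements by complementary pair {x, 27−x}: {9,18}, {10,17}, {11,16}, …, giving 5 two-element pairs and 5 integers whose partner 27−x falls outside [9,23].
By the pigeonhole principle, treating each of those 10 groups as a pigeonhole, one can pick one integer per group — 10 integers — with no two summing to 27.
The 11th integer lands in an occupied pair, forcing a sum of 27.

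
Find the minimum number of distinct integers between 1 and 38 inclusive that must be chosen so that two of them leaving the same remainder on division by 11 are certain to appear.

12

By the pigeonhole principle, the 11 residue classes mod 11 are the pigeonholes.
With 11 integers one could put 1 in each residue class and have no class reach 2.
The 12th integer pushes some class to 2, so 11·1 + 1 = 12.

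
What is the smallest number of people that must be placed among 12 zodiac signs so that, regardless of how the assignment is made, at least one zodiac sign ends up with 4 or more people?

With 36 people one could put exactly 3 in each of the 12 zodiac signs, and no zodiac sign would reach 4.
One more person must land in a zodiac sign that already has 3, giving it 4.
So 12 × 3 + 1 = 37 people are required.

37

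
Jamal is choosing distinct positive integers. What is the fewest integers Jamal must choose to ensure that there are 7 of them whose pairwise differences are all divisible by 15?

Integers whose pairwise differences are multiples of 15 are exactly those sharing a remainder mod 15. By pigeonhole, the 15 residue classes mod 15 are the pigeonholes.
With 90 integers one could put 6 in each residue class and have no class reach 7.
The 91st integer pushes some class to 7, so 15·6 + 1 = 91.

91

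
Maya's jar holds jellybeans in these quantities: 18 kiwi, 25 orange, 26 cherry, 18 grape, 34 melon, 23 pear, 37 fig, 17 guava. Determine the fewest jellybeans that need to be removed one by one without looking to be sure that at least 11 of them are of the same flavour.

81

An adversary could hand out at most 10 jellybeans per flavour: 10 + 10 + 10 + 10 + 10 + 10 + 10 + 10 = 80 jellybeans and still no flavour has 11.
Pigeonhole: one more jellybean lands in a flavour already at 10, so 81 draws are enough and 80 are not.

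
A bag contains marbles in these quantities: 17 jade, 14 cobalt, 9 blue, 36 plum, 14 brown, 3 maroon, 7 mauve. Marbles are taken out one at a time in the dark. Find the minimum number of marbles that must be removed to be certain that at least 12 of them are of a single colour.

64

Put each drawn marble into a box by colour. The largest draw with every box below 12 takes min(count, 11) from each colour; colours with fewer than 11 contribute all they have.
Σ min(cᵢ, 11) = 11 + 11 + 9 + 11 + 11 + 3 + 7 = 63.
Draw number 63 + 1 = 64 must push one box to 12.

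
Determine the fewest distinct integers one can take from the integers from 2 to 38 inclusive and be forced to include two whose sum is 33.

23

A set avoiding the sum 33 can contain at most one of each pair {x, 33−x}, plus the 7 elements whose complement lies outside the range.
The integers 17, …, 38 (22 of them) are such a set: any two sum to at least 17+18 = 35 > 33.
Pigeonhole: any 23rd integer completes one of the 15 pairs, so 23 choices force a sum of 33.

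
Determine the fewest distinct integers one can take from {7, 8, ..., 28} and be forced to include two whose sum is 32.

Group the elements by complementary pair {x, 32−x}: {7,25}, {8,24}, {9,23}, …, giving 9 two-element pairs, the single value 16 (it cannot pair with itself since the integers are distinct), and 3 integers whose partner 32−x falls outside [7,28].
Treating each of those 13 groups as a pigeonhole, one can pick one integer per group — 13 integers — with no two summing to 32.
The 14th integer lands in an occupied pair, forcing a sum of 32.

14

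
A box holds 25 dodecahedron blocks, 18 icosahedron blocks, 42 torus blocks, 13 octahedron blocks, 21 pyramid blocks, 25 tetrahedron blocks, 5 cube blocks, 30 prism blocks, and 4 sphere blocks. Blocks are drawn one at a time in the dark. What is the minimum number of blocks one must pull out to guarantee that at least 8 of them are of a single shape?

59

By pigeonhole, put each drawn block into a box by shape. The largest draw with every box below 8 takes min(count, 7) from each shape; shapes with fewer than 7 contribute all they have.
Σ min(cᵢ, 7) = 7 + 7 + 7 + 7 + 7 + 7 + 5 + 7 + 4 = 58.
Draw number 58 + 1 = 59 must push one box to 8.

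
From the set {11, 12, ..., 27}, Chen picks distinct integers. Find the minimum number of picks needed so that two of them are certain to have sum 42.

A set avoiding the sum 42 can contain at most one of each pair {x, 42−x}, plus the 5 elements whose complement lies outside the range or equal to its own complement.
The integers 11, …, 21 (11 of them) are such a set: any two sum to at least 11+12 = 23 and at most 20+21 = 41 < 42.
Any 12th integer completes one of the 6 pairs, so 12 choices force a sum of 42.

12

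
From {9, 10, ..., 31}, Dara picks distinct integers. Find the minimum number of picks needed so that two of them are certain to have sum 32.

17

Two chosen integers sum to 32 exactly when both halves of some pair {x, 32−x} with 9 ≤ x ≤ 32−x ≤ 23 are chosen — 7 such pairs.
The remaining 9 elements (those with no distinct partner in range) can never complete a 32-sum, so the worst case takes all of them and one from each pair: 9 + 7 = 16.
By the pigeonhole principle, the 17th integer has to be the second member of some pair, so 16 + 1 = 17.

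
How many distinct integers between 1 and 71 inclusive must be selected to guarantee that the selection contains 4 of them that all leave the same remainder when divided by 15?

The 15 residue classes mod 15 are the pigeonholes.
With 45 integers one could put 3 in each residue class and have no class reach 4.
The 46th integer pushes some class to 4, so 15·3 + 1 = 46.

46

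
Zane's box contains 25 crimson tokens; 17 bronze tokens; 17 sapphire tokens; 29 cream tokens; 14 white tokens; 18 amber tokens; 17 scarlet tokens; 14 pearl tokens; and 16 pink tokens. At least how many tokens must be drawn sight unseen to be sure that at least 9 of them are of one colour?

An adversary could hand out at most 8 tokens per colour: 8 + 8 + 8 + 8 + 8 + 8 + 8 + 8 + 8 = 72 tokens and still no colour has 9.
One more token lands in a colour already at 8, so 73 draws are enough and 72 are not.

73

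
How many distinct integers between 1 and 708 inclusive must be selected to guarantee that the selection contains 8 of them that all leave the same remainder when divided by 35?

By the pigeonhole principle, the 35 residue classes mod 35 are the pigeonholes.
With 245 integers one could put 7 in each residue class and have no class reach 8.
The 246th integer pushes some class to 8, so 35·7 + 1 = 246.

246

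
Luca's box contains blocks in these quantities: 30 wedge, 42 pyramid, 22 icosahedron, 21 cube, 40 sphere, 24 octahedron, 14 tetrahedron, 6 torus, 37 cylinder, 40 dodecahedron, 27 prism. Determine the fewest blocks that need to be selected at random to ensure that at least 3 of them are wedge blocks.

In the worst case for collecting wedge blocks, every non-wedge block comes out first.
There are 42 + 22 + 21 + 40 + 24 + 14 + 6 + 37 + 40 + 27 = 273 non-wedge blocks altogether.
After those, each further block must be wedge, so 273 + 3 = 276 draws guarantee 3 wedge blocks.

276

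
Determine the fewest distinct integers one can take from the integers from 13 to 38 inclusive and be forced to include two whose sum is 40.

A set avoiding the sum 40 can contain at most one of each pair {x, 40−x}, plus the 12 elements whose complement lies outside the range or equal to its own complement.
The integers 20, …, 38 (19 of them) are such a set: any two sum to at least 20+21 = 41 > 40.
By pigeonhole, any 20th integer completes one of the 7 pairs, so 20 choices force a sum of 40.

20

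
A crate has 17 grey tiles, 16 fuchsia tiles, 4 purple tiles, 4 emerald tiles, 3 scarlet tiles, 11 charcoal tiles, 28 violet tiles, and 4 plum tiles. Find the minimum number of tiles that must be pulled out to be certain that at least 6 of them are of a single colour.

Put each drawn tile into a box by colour. The largest draw with every box below 6 takes min(count, 5) from each colour; colours with fewer than 5 contribute all they have.
Σ min(cᵢ, 5) = 5 + 5 + 4 + 4 + 3 + 5 + 5 + 4 = 35.
Draw number 35 + 1 = 36 must push one box to 6.

36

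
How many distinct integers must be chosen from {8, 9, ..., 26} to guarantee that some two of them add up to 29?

A set avoiding the sum 29 can contain at most one of each pair {x, 29−x}, plus the 5 elements whose complement lies outside the range.
The integers 15, …, 26 (12 of them) are such a set: any two sum to at least 15+16 = 31 > 29.
Any 13th integer completes one of the 7 pairs, so 13 choices force a sum of 29.

13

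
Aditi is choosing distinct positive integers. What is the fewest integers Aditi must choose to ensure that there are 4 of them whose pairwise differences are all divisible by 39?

Integers whose pairwise differences are multiples of 39 are exactly those sharing a remainder mod 39. By pigeonhole, the 39 residue classes mod 39 are the pigeonholes.
With 117 integers one could put 3 in each residue class and have no class reach 4.
The 118th integer pushes some class to 4, so 39·3 + 1 = 118.

118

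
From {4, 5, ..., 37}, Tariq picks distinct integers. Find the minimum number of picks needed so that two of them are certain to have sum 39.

19

Group the elements by complementary pair {x, 39−x}: {4,35}, {5,34}, {6,33}, …, giving 16 two-element pairs and 2 integers whose partner 39−x falls outside [4,37].
Treating each of those 18 groups as a pigeonhole, one can pick one integer per group — 18 integers — with no two summing to 39.
The 19th integer lands in an occupied pair, forcing a sum of 39.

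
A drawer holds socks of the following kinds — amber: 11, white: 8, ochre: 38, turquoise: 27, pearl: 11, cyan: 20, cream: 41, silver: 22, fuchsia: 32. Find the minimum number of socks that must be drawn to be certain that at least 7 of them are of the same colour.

By pigeonhole, put each drawn sock into a box by colour. The largest draw with every box below 7 takes min(count, 6) from each colour.
Σ min(cᵢ, 6) = 6 + 6 + 6 + 6 + 6 + 6 + 6 + 6 + 6 = 54.
Draw number 54 + 1 = 55 must push one box to 7.

55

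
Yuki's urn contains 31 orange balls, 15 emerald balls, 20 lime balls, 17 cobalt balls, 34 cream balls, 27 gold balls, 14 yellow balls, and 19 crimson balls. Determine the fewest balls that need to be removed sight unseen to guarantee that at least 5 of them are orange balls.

In the worst case for collecting orange balls, every non-orange ball comes out first.
There are 15 + 20 + 17 + 34 + 27 + 14 + 19 = 146 non-orange balls altogether.
After those, each further ball must be orange, so 146 + 5 = 151 draws guarantee 5 orange balls.

151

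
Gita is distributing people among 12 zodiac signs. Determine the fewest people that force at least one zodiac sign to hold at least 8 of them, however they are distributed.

85

With 84 people one could put exactly 7 in each of the 12 zodiac signs, and no zodiac sign would reach 8.
One more person must land in a zodiac sign that already has 7, giving it 8.
So 12 × 7 + 1 = 85 people are required.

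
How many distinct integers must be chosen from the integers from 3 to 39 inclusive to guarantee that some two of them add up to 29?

26

A set avoiding the sum 29 can contain at most one of each pair {x, 29−x}, plus the 13 elements whose complement lies outside the range.
The integers 15, …, 39 (25 of them) are such a set: any two sum to at least 15+16 = 31 > 29.
By the pigeonhole principle, any 26th integer completes one of the 12 pairs, so 26 choices force a sum of 29.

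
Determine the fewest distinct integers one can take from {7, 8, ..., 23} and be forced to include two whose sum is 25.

12

A set avoiding the sum 25 can contain at most one of each pair {x, 25−x}, plus the 5 elements whose complement lies outside the range.
The integers 13, …, 23 (11 of them) are such a set: any two sum to at least 13+14 = 27 > 25.
Any 12th integer completes one of the 6 pairs, so 12 choices force a sum of 25.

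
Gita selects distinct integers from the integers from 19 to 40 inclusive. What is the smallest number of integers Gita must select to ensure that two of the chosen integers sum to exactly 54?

Two chosen integers sum to 54 exactly when both halves of some pair {x, 54−x} with 19 ≤ x ≤ 54−x ≤ 35 are chosen — 8 such pairs.
The remaining 6 elements (those with no distinct partner in range) can never complete a 54-sum, so the worst case takes all of them and one from each pair: 6 + 8 = 14.
The 15th integer has to be the second member of some pair, so 14 + 1 = 15.

15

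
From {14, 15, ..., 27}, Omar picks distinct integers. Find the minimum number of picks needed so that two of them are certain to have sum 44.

10

Group the elements by complementary pair {x, 44−x}: {17,27}, {18,26}, {19,25}, …, giving 5 two-element pairs, the single value 22 (it cannot pair with itself since the integers are distinct), and 3 integers whose partner 44−x falls outside [14,27].
By pigeonhole, treating each of those 9 groups as a pigeonhole, one can pick one integer per group — 9 integers — with no two summing to 44.
The 10th integer lands in an occupied pair, forcing a sum of 44.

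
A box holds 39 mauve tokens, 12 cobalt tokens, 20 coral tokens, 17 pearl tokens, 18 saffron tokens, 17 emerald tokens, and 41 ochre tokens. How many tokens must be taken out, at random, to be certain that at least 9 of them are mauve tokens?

134

In the worst case for collecting mauve tokens, every non-mauve token comes out first.
There are 12 + 20 + 17 + 18 + 17 + 41 = 125 non-mauve tokens altogether.
After those, each further token must be mauve, so 125 + 9 = 134 draws guarantee 9 mauve tokens.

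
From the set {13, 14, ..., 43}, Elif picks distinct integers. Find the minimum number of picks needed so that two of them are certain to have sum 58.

18

A set avoiding the sum 58 can contain at most one of each pair {x, 58−x}, plus the 3 elements whose complement lies outside the range or equal to its own complement.
The integers 13, …, 29 (17 of them) are such a set: any two sum to at least 13+14 = 27 and at most 28+29 = 57 < 58.
By pigeonhole, any 18th integer completes one of the 14 pairs, so 18 choices force a sum of 58.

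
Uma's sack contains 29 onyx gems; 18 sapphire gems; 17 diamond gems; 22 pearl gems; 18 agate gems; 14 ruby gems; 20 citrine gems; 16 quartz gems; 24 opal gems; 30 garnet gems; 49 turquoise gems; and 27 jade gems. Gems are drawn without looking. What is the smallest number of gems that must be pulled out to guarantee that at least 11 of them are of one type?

121

The 12 types are the holes; the gems drawn are the pigeons.
To avoid 11 of any one type, the worst case takes at most 10 of each type.
That gives 10 + 10 + 10 + 10 + 10 + 10 + 10 + 10 + 10 + 10 + 10 + 10 = 120 gems with no type reaching 11.
The next gem forces some type to 11, so 120 + 1 = 121.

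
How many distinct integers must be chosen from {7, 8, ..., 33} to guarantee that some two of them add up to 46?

18

A set avoiding the sum 46 can contain at most one of each pair {x, 46−x}, plus the 7 elements whose complement lies outside the range or equal to its own complement.
The integers 7, …, 23 (17 of them) are such a set: any two sum to at least 7+8 = 15 and at most 22+23 = 45 < 46.
Any 18th integer completes one of the 10 pairs, so 18 choices force a sum of 46.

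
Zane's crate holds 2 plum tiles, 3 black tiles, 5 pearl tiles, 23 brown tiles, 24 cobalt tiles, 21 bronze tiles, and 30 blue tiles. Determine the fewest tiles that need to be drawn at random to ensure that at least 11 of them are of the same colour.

Put each drawn tile into a box by colour. The largest draw with every box below 11 takes min(count, 10) from each colour; colours with fewer than 10 contribute all they have.
Σ min(cᵢ, 10) = 2 + 3 + 5 + 10 + 10 + 10 + 10 = 50.
Draw number 50 + 1 = 51 must push one box to 11.

51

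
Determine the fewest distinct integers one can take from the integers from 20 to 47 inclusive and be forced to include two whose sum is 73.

18

Two chosen integers sum to 73 exactly when both halves of some pair {x, 73−x} with 26 ≤ x ≤ 73−x ≤ 47 are chosen — 11 such pairs.
The remaining 6 elements (those with no distinct partner in range) can never complete a 73-sum, so the worst case takes all of them and one from each pair: 6 + 11 = 17.
The 18th integer has to be the second member of some pair, so 17 + 1 = 18.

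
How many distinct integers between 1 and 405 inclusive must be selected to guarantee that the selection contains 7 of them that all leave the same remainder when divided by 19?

115

The 19 residue classes mod 19 are the pigeonholes.
With 114 integers one could put 6 in each residue class and have no class reach 7.
The 115th integer pushes some class to 7, so 19·6 + 1 = 115.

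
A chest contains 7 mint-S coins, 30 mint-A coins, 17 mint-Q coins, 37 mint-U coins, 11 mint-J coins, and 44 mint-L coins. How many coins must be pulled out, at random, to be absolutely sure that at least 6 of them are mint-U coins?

115

In the worst case for collecting mint-U coins, every non-mint-U coin comes out first.
There are 7 + 30 + 17 + 11 + 44 = 109 non-mint-U coins altogether.
After those, each further coin must be mint-U, so 109 + 6 = 115 draws guarantee 6 mint-U coins.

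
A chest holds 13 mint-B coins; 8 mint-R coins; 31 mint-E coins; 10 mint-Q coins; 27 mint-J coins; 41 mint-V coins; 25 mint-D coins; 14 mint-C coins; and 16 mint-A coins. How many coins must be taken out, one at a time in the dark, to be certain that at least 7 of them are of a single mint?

55

By pigeonhole, put each drawn coin into a box by mint. The largest draw with every box below 7 takes min(count, 6) from each mint.
Σ min(cᵢ, 6) = 6 + 6 + 6 + 6 + 6 + 6 + 6 + 6 + 6 = 54.
Draw number 54 + 1 = 55 must push one box to 7.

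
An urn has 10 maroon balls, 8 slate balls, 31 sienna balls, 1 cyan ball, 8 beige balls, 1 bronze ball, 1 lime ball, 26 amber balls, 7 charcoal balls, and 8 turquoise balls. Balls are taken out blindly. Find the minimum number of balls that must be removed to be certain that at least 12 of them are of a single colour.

67

By pigeonhole, put each drawn ball into a box by colour. The largest draw with every box below 12 takes min(count, 11) from each colour; colours with fewer than 11 contribute all they have.
Σ min(cᵢ, 11) = 10 + 8 + 11 + 1 + 8 + 1 + 1 + 11 + 7 + 8 = 66.
Draw number 66 + 1 = 67 must push one box to 12.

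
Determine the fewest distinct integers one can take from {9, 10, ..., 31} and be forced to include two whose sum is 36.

15

Group the elements by complementary pair {x, 36−x}: {9,27}, {10,26}, {11,25}, …, giving 9 two-element pairs, the single value 18 (it cannot pair with itself since the integers are distinct), and 4 integers whose partner 36−x falls outside [9,31].
By the pigeonhole principle, treating each of those 14 groups as a pigeonhole, one can pick one integer per group — 14 integers — with no two summing to 36.
The 15th integer lands in an occupied pair, forcing a sum of 36.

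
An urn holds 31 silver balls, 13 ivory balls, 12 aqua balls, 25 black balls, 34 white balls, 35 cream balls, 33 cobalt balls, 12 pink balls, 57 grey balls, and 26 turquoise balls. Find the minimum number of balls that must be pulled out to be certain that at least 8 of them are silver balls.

In the worst case for collecting silver balls, every non-silver ball comes out first.
There are 13 + 12 + 25 + 34 + 35 + 33 + 12 + 57 + 26 = 247 non-silver balls altogether.
After those, each further ball must be silver, so 247 + 8 = 255 draws guarantee 8 silver balls.

255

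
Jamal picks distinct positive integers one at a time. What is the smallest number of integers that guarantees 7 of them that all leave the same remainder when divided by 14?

85

By pigeonhole, the 14 residue classes mod 14 are the pigeonholes.
With 84 integers one could put 6 in each residue class and have no class reach 7.
The 85th integer pushes some class to 7, so 14·6 + 1 = 85.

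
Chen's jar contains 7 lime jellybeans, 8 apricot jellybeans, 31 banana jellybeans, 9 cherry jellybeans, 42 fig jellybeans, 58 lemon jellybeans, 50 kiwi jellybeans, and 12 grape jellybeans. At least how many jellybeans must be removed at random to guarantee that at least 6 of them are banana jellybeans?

In the worst case for collecting banana jellybeans, every non-banana jellybean comes out first.
There are 7 + 8 + 9 + 42 + 58 + 50 + 12 = 186 non-banana jellybeans altogether.
After those, each further jellybean must be banana, so 186 + 6 = 192 draws guarantee 6 banana jellybeans.

192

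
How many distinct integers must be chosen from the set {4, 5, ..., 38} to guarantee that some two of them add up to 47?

21

Two chosen integers sum to 47 exactly when both halves of some pair {x, 47−x} with 9 ≤ x ≤ 47−x ≤ 38 are chosen — 15 such pairs.
The remaining 5 elements (those with no distinct partner in range) can never complete a 47-sum, so the worst case takes all of them and one from each pair: 5 + 15 = 20.
The 21st integer has to be the second member of some pair, so 20 + 1 = 21.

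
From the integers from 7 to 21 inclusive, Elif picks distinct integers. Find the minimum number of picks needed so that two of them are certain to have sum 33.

11

Group the elements by complementary pair {x, 33−x}: {12,21}, {13,20}, {14,19}, …, giving 5 two-element pairs and 5 integers whose partner 33−x falls outside [7,21].
Treating each of those 10 groups as a pigeonhole, one can pick one integer per group — 10 integers — with no two summing to 33.
The 11th integer lands in an occupied pair, forcing a sum of 33.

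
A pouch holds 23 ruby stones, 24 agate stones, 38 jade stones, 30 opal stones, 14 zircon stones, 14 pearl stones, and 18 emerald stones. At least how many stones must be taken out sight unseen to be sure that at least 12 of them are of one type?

78

An adversary could hand out at most 11 stones per type: 11 + 11 + 11 + 11 + 11 + 11 + 11 = 77 stones and still no type has 12.
One more stone lands in a type already at 11, so 78 draws are enough and 77 are not.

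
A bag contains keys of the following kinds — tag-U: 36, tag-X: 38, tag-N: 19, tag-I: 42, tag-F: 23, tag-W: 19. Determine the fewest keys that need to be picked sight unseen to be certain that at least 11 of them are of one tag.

61

An adversary could hand out at most 10 keys per tag: 10 + 10 + 10 + 10 + 10 + 10 = 60 keys and still no tag has 11.
By pigeonhole, one more key lands in a tag already at 10, so 61 draws are enough and 60 are not.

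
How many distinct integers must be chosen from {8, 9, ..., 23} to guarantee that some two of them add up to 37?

12

A set avoiding the sum 37 can contain at most one of each pair {x, 37−x}, plus the 6 elements whose complement lies outside the range.
The integers 8, …, 18 (11 of them) are such a set: any two sum to at least 8+9 = 17 and at most 17+18 = 35 < 37.
By pigeonhole, any 12th integer completes one of the 5 pairs, so 12 choices force a sum of 37.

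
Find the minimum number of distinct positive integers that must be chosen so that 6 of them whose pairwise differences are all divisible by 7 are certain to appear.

Integers whose pairwise differences are multiples of 7 are exactly those sharing a remainder mod 7. The 7 residue classes mod 7 are the pigeonholes.
With 35 integers one could put 5 in each residue class and have no class reach 6.
The 36th integer pushes some class to 6, so 7·5 + 1 = 36.

36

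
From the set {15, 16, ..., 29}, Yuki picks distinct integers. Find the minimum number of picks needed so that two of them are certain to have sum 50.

Group the elements by complementary pair {x, 50−x}: {21,29}, {22,28}, {23,27}, …, giving 4 two-element pairs, the single value 25 (it cannot pair with itself since the integers are distinct), and 6 integers whose partner 50−x falls outside [15,29].
Treating each of those 11 groups as a pigeonhole, one can pick one integer per group — 11 integers — with no two summing to 50.
The 12th integer lands in an occupied pair, forcing a sum of 50.

12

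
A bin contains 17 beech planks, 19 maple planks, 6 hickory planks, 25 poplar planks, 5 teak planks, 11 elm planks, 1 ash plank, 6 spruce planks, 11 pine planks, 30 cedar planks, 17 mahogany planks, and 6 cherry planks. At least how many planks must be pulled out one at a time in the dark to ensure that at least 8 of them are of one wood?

74

An adversary could hand out at most 7 planks per wood (5 woods run out sooner): 7 + 7 + 6 + 7 + 5 + 7 + 1 + 6 + 7 + 7 + 7 + 6 = 73 planks and still no wood has 8.
One more plank lands in a wood already at 7, so 74 draws are enough and 73 are not.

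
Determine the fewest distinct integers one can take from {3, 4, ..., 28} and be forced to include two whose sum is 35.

16

Group the elements by complementary pair {x, 35−x}: {7,28}, {8,27}, {9,26}, …, giving 11 two-element pairs and 4 integers whose partner 35−x falls outside [3,28].
By the pigeonhole principle, treating each of those 15 groups as a pigeonhole, one can pick one integer per group — 15 integers — with no two summing to 35.
The 16th integer lands in an occupied pair, forcing a sum of 35.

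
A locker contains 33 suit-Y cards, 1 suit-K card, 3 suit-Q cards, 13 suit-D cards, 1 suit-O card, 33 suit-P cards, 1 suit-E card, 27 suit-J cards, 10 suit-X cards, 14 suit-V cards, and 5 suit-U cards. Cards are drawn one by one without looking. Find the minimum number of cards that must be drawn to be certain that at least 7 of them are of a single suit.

48

By pigeonhole, put each drawn card into a box by suit. The largest draw with every box below 7 takes min(count, 6) from each suit; suits with fewer than 6 contribute all they have.
Σ min(cᵢ, 6) = 6 + 1 + 3 + 6 + 1 + 6 + 1 + 6 + 6 + 6 + 5 = 47.
Draw number 47 + 1 = 48 must push one box to 7.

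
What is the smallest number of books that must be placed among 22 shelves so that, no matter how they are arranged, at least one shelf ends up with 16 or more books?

331

With 330 books one could put exactly 15 in each of the 22 shelves, and no shelf would reach 16.
By pigeonhole, one more book must land in a shelf that already has 15, giving it 16.
So 22 × 15 + 1 = 331 books are required.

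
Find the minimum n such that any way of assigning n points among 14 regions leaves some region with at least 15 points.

197

With 196 points one could put exactly 14 in each of the 14 regions, and no region would reach 15.
One more point must land in a region that already has 14, giving it 15.
So 14 × 14 + 1 = 197 points are required.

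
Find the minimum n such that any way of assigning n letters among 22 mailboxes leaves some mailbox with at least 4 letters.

67

With 66 letters one could put exactly 3 in each of the 22 mailboxes, and no mailbox would reach 4.
One more letter must land in a mailbox that already has 3, giving it 4.
So 22 × 3 + 1 = 67 letters are required.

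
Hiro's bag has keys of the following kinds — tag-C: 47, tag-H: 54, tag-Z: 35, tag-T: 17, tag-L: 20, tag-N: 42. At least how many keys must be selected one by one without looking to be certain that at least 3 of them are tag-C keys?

In the worst case for collecting tag-C keys, every non-tag-C key comes out first.
There are 54 + 35 + 17 + 20 + 42 = 168 non-tag-C keys altogether.
After those, each further key must be tag-C, so 168 + 3 = 171 draws guarantee 3 tag-C keys.

171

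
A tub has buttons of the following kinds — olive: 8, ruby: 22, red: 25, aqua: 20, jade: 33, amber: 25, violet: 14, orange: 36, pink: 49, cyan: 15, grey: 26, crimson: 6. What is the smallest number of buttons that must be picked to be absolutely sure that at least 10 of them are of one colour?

105

An adversary could hand out at most 9 buttons per colour (olive, crimson run out sooner): 8 + 9 + 9 + 9 + 9 + 9 + 9 + 9 + 9 + 9 + 9 + 6 = 104 buttons and still no colour has 10.
One more button lands in a colour already at 9, so 105 draws are enough and 104 are not.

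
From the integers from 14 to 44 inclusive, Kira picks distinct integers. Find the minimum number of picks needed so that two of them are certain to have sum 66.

A set avoiding the sum 66 can contain at most one of each pair {x, 66−x}, plus the 9 elements whose complement lies outside the range or equal to its own complement.
The integers 14, …, 33 (20 of them) are such a set: any two sum to at least 14+15 = 29 and at most 32+33 = 65 < 66.
By pigeonhole, any 21st integer completes one of the 11 pairs, so 21 choices force a sum of 66.

21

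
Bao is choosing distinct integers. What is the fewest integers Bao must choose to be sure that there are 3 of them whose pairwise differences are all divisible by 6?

13

Integers whose pairwise differences are multiples of 6 are exactly those sharing a remainder mod 6. The 6 residue classes mod 6 are the pigeonholes.
With 12 integers one could put 2 in each residue class and have no class reach 3.
The 13th integer pushes some class to 3, so 6·2 + 1 = 13.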